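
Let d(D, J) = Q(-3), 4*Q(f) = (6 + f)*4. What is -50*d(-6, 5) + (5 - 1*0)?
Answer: -145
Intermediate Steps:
Q(f) = 6 + f (Q(f) = ((6 + f)*4)/4 = (24 + 4*f)/4 = 6 + f)
d(D, J) = 3 (d(D, J) = 6 - 3 = 3)
-50*d(-6, 5) + (5 - 1*0) = -50*3 + (5 - 1*0) = -150 + (5 + 0) = -150 + 5 = -145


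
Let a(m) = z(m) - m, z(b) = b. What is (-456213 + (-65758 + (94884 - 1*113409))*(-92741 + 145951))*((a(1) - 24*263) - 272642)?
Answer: 1251151828283422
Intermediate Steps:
a(m) = 0 (a(m) = m - m = 0)
(-456213 + (-65758 + (94884 - 1*113409))*(-92741 + 145951))*((a(1) - 24*263) - 272642) = (-456213 + (-65758 + (94884 - 1*113409))*(-92741 + 145951))*((0 - 24*263) - 272642) = (-456213 + (-65758 + (94884 - 113409))*53210)*((0 - 6312) - 272642) = (-456213 + (-65758 - 18525)*53210)*(-6312 - 272642) = (-456213 - 84283*53210)*(-278954) = (-456213 - 4484698430)*(-278954) = -4485154643*(-278954) = 1251151828283422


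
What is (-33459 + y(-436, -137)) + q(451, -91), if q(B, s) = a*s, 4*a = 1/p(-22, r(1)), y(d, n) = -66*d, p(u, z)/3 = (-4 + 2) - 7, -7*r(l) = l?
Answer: -505673/108 ≈ -4682.2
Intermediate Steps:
r(l) = -l/7
p(u, z) = -27 (p(u, z) = 3*((-4 + 2) - 7) = 3*(-2 - 7) = 3*(-9) = -27)
a = -1/108 (a = (¼)/(-27) = (¼)*(-1/27) = -1/108 ≈ -0.0092593)
q(B, s) = -s/108
(-33459 + y(-436, -137)) + q(451, -91) = (-33459 - 66*(-436)) - 1/108*(-91) = (-33459 + 28776) + 91/108 = -4683 + 91/108 = -505673/108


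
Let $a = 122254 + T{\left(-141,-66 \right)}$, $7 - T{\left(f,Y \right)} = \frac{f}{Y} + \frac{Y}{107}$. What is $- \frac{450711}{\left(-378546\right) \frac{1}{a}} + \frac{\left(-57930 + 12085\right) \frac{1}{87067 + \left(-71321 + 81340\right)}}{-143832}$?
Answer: $\frac{13722250984562802968497}{94267787998207824} \approx 1.4557 \cdot 10^{5}$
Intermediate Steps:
$T{\left(f,Y \right)} = 7 - \frac{Y}{107} - \frac{f}{Y}$ ($T{\left(f,Y \right)} = 7 - \left(\frac{f}{Y} + \frac{Y}{107}\right) = 7 - \left(\frac{Y}{107} + \frac{f}{Y}\right) = 7 - \frac{Y}{107} - \frac{f}{Y}$)
$a = \frac{287798817}{2354}$ ($a = 122254 - \left(- \frac{815}{107} + \frac{47}{22}\right) = 122254 + \left(7 + \frac{66}{107} - \left(-141\right) \left(- \frac{1}{66}\right)\right) = 122254 + \left(7 + \frac{66}{107} - \frac{47}{22}\right) = 122254 + \frac{12901}{2354} = \frac{287798817}{2354} \approx 1.2226 \cdot 10^{5}$)
$- \frac{450711}{\left(-378546\right) \frac{1}{a}} + \frac{\left(-57930 + 12085\right) \frac{1}{87067 + \left(-71321 + 81340\right)}}{-143832} = - \frac{450711}{\left(-378546\right) \frac{1}{\frac{287798817}{2354}}} + \frac{\left(-57930 + 12085\right) \frac{1}{87067 + \left(-71321 + 81340\right)}}{-143832} = - \frac{450711}{\left(-378546\right) \frac{2354}{287798817}} + - \frac{45845}{87067 + 10019} \left(- \frac{1}{143832}\right) = - \frac{450711}{- \frac{297032428}{95932939}} + - \frac{45845}{97086} \left(- \frac{1}{143832}\right) = \left(-450711\right) \left(- \frac{95932939}{297032428}\right) + \left(-45845\right) \frac{1}{97086} \left(- \frac{1}{143832}\right) = \frac{43238030869629}{297032428} - - \frac{45845}{13964073552} = \frac{43238030869629}{297032428} + \frac{45845}{13964073552} = \frac{13722250984562802968497}{94267787998207824}$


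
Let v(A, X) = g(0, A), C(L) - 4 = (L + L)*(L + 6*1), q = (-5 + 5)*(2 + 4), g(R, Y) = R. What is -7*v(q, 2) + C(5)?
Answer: 114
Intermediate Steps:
q = 0 (q = 0*6 = 0)
C(L) = 4 + 2*L*(6 + L) (C(L) = 4 + (L + L)*(L + 6*1) = 4 + (2*L)*(L + 6) = 4 + (2*L)*(6 + L) = 4 + 2*L*(6 + L))
v(A, X) = 0
-7*v(q, 2) + C(5) = -7*0 + (4 + 2*5² + 12*5) = 0 + (4 + 2*25 + 60) = 0 + (4 + 50 + 60) = 0 + 114 = 114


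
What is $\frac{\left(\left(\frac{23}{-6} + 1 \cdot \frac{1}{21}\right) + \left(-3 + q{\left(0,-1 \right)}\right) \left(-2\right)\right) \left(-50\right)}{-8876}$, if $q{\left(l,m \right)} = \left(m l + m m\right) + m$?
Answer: $\frac{775}{62132} \approx 0.012473$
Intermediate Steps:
$q{\left(l,m \right)} = m + m^{2} + l m$ ($q{\left(l,m \right)} = \left(l m + m^{2}\right) + m = \left(m^{2} + l m\right) + m = m + m^{2} + l m$)
$\frac{\left(\left(\frac{23}{-6} + 1 \cdot \frac{1}{21}\right) + \left(-3 + q{\left(0,-1 \right)}\right) \left(-2\right)\right) \left(-50\right)}{-8876} = \frac{\left(\left(\frac{23}{-6} + 1 \cdot \frac{1}{21}\right) + \left(-3 - \left(1 + 0 - 1\right)\right) \left(-2\right)\right) \left(-50\right)}{-8876} = \left(\left(23 \left(- \frac{1}{6}\right) + 1 \cdot \frac{1}{21}\right) + \left(-3 - 0\right) \left(-2\right)\right) \left(-50\right) \left(- \frac{1}{8876}\right) = \left(\left(- \frac{23}{6} + \frac{1}{21}\right) + \left(-3 + 0\right) \left(-2\right)\right) \left(-50\right) \left(- \frac{1}{8876}\right) = \left(- \frac{53}{14} - -6\right) \left(-50\right) \left(- \frac{1}{8876}\right) = \left(- \frac{53}{14} + 6\right) \left(-50\right) \left(- \frac{1}{8876}\right) = \frac{31}{14} \left(-50\right) \left(- \frac{1}{8876}\right) = \left(- \frac{775}{7}\right) \left(- \frac{1}{8876}\right) = \frac{775}{62132}$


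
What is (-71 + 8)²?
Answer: 3969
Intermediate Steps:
(-71 + 8)² = (-63)² = 3969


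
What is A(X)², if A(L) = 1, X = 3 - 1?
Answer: 1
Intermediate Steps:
X = 2
A(X)² = 1² = 1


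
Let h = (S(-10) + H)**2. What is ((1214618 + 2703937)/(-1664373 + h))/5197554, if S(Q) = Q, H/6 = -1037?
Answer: 435395/21467890993206 ≈ 2.0281e-8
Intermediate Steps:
H = -6222 (H = 6*(-1037) = -6222)
h = 38837824 (h = (-10 - 6222)**2 = (-6232)**2 = 38837824)
((1214618 + 2703937)/(-1664373 + h))/5197554 = ((1214618 + 2703937)/(-1664373 + 38837824))/5197554 = (3918555/37173451)*(1/5197554) = 435395/21467890993206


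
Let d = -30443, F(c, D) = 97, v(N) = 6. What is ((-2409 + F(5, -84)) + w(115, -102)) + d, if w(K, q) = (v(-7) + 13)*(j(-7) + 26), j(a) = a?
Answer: -32394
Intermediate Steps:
w(K, q) = 361 (w(K, q) = (6 + 13)*(-7 + 26) = 19*19 = 361)
((-2409 + F(5, -84)) + w(115, -102)) + d = ((-2409 + 97) + 361) - 30443 = (-2312 + 361) - 30443 = -1951 - 30443 = -32394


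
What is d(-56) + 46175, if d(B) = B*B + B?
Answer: 49255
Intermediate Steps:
d(B) = B + B² (d(B) = B² + B = B + B²)
d(-56) + 46175 = -56*(1 - 56) + 46175 = -56*(-55) + 46175 = 3080 + 46175 = 49255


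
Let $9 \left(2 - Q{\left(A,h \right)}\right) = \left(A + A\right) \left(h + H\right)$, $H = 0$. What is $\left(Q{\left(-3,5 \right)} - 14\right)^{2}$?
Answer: $\frac{676}{9} \approx 75.111$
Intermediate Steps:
$Q{\left(A,h \right)} = 2 - \frac{2 A h}{9}$ ($Q{\left(A,h \right)} = 2 - \frac{\left(A + A\right) \left(h + 0\right)}{9} = 2 - \frac{2 A h}{9}$)
$\left(Q{\left(-3,5 \right)} - 14\right)^{2} = \left(\left(2 - \left(- \frac{2}{3}\right) 5\right) - 14\right)^{2} = \left(\left(2 + \frac{10}{3}\right) - 14\right)^{2} = \left(\frac{16}{3} - 14\right)^{2} = \left(- \frac{26}{3}\right)^{2} = \frac{676}{9}$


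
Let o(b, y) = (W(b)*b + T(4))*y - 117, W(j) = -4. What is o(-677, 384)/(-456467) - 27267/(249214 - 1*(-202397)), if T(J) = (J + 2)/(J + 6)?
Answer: -803525553614/343575863895 ≈ -2.3387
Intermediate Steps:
T(J) = (2 + J)/(6 + J)
o(b, y) = -117 + y*(3/5 - 4*b) (o(b, y) = (-4*b + (2 + 4)/(6 + 4))*y - 117 = (-4*b + 6/10)*y - 117 = (-4*b + (1/10)*6)*y - 117 = (-4*b + 3/5)*y - 117 = (3/5 - 4*b)*y - 117 = y*(3/5 - 4*b) - 117 = -117 + y*(3/5 - 4*b))
o(-677, 384)/(-456467) - 27267/(249214 - 1*(-202397)) = (-117 + (3/5)*384 - 4*(-677)*384)/(-456467) - 27267/(249214 - 1*(-202397)) = (-117 + 1152/5 + 1039872)*(-1/456467) - 27267/(249214 + 202397) = (5199927/5)*(-1/456467) - 27267/451611 = -5199927/2282335 - 27267*1/451611 = -5199927/2282335 - 9089/150537 = -803525553614/343575863895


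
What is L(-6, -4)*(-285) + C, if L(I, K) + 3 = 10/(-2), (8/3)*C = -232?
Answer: 2193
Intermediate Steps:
C = -87 (C = (3/8)*(-232) = -87)
L(I, K) = -8 (L(I, K) = -3 + 10/(-2) = -3 + 10*(-½) = -3 - 5 = -8)
L(-6, -4)*(-285) + C = -8*(-285) - 87 = 2280 - 87 = 2193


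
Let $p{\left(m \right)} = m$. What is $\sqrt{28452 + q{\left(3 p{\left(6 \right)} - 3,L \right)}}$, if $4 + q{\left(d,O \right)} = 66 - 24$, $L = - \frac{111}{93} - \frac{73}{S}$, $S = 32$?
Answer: $\sqrt{28490} \approx 168.79$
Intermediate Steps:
$L = - \frac{3447}{992}$ ($L = - \frac{111}{93} - \frac{73}{32} = \left(-111\right) \frac{1}{93} - \frac{73}{32} = - \frac{37}{31} - \frac{73}{32} = - \frac{3447}{992} \approx -3.4748$)
$q{\left(d,O \right)} = 38$ ($q{\left(d,O \right)} = -4 + \left(66 - 24\right) = -4 + 42 = 38$)
$\sqrt{28452 + q{\left(3 p{\left(6 \right)} - 3,L \right)}} = \sqrt{28452 + 38} = \sqrt{28490}$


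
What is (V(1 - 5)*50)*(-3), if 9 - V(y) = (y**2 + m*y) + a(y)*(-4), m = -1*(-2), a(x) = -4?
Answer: 2250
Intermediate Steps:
m = 2
V(y) = -7 - y**2 - 2*y (V(y) = 9 - ((y**2 + 2*y) - 4*(-4)) = 9 - ((y**2 + 2*y) + 16) = 9 - (16 + y**2 + 2*y) = 9 + (-16 - y**2 - 2*y) = -7 - y**2 - 2*y)
(V(1 - 5)*50)*(-3) = ((-7 - (1 - 5)**2 - 2*(1 - 5))*50)*(-3) = ((-7 - 1*(-4)**2 - 2*(-4))*50)*(-3) = ((-7 - 1*16 + 8)*50)*(-3) = ((-7 - 16 + 8)*50)*(-3) = -15*50*(-3) = -750*(-3) = 2250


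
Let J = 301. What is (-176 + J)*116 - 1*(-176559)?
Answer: 191059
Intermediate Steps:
(-176 + J)*116 - 1*(-176559) = (-176 + 301)*116 - 1*(-176559) = 125*116 + 176559 = 14500 + 176559 = 191059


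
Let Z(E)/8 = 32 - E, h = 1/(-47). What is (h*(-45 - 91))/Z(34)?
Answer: -17/94 ≈ -0.18085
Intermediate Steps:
h = -1/47 ≈ -0.021277
Z(E) = 256 - 8*E (Z(E) = 8*(32 - E) = 256 - 8*E)
(h*(-45 - 91))/Z(34) = (-(-45 - 91)/47)/(256 - 8*34) = (-1/47*(-136))/(256 - 272) = (136/47)/(-16) = (136/47)*(-1/16) = -17/94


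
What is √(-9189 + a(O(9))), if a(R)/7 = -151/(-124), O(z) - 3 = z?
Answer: I*√35289749/62 ≈ 95.815*I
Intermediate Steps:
O(z) = 3 + z
a(R) = 1057/124 (a(R) = 7*(-151/(-124)) = 7*(-151*(-1/124)) = 7*(151/124) = 1057/124)
√(-9189 + a(O(9))) = √(-9189 + 1057/124) = √(-1138379/124) = I*√35289749/62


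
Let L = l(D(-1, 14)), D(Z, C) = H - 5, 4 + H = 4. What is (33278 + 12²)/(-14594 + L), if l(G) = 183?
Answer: -33422/14411 ≈ -2.3192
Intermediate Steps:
H = 0 (H = -4 + 4 = 0)
D(Z, C) = -5 (D(Z, C) = 0 - 5 = -5)
L = 183
(33278 + 12²)/(-14594 + L) = (33278 + 12²)/(-14594 + 183) = (33278 + 144)/(-14411) = 33422*(-1/14411) = -33422/14411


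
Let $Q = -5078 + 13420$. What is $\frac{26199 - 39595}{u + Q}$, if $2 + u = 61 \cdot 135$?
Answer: $- \frac{788}{975} \approx -0.8082$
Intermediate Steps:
$Q = 8342$
$u = 8233$ ($u = -2 + 61 \cdot 135 = -2 + 8235 = 8233$)
$\frac{26199 - 39595}{u + Q} = \frac{26199 - 39595}{8233 + 8342} = - \frac{13396}{16575} = \left(-13396\right) \frac{1}{16575} = - \frac{788}{975}$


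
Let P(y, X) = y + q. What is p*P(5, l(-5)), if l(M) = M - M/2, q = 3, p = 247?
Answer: 1976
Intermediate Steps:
l(M) = M/2 (l(M) = M - M/2 = M/2)
P(y, X) = 3 + y (P(y, X) = y + 3 = 3 + y)
p*P(5, l(-5)) = 247*(3 + 5) = 247*8 = 1976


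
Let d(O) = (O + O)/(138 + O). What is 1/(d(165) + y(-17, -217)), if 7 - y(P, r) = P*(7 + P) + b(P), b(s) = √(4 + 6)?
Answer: -1651653/267318599 + 10201*√10/267318599 ≈ -0.0060579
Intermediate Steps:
d(O) = 2*O/(138 + O) (d(O) = (2*O)/(138 + O) = 2*O/(138 + O))
b(s) = √10
y(P, r) = 7 - √10 - P*(7 + P) (y(P, r) = 7 - (P*(7 + P) + √10) = 7 - (√10 + P*(7 + P)) = 7 + (-√10 - P*(7 + P)) = 7 - √10 - P*(7 + P))
1/(d(165) + y(-17, -217)) = 1/(2*165/(138 + 165) + (7 - √10 - 1*(-17)² - 7*(-17))) = 1/(2*165/303 + (7 - √10 - 1*289 + 119)) = 1/(2*165*(1/303) + (7 - √10 - 289 + 119)) = 1/(110/101 + (-163 - √10)) = 1/(-16353/101 - √10)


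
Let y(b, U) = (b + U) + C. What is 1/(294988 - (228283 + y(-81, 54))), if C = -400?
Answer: 1/67132 ≈ 1.4896e-5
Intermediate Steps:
y(b, U) = -400 + U + b (y(b, U) = (b + U) - 400 = (U + b) - 400 = -400 + U + b)
1/(294988 - (228283 + y(-81, 54))) = 1/(294988 - (228283 + (-400 + 54 - 81))) = 1/(294988 - (228283 - 427)) = 1/(294988 - 1*227856) = 1/(294988 - 227856) = 1/67132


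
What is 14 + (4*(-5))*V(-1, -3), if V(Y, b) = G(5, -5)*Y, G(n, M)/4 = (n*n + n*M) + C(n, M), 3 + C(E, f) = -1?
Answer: -306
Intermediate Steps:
C(E, f) = -4 (C(E, f) = -3 - 1 = -4)
G(n, M) = -16 + 4*n² + 4*M*n (G(n, M) = 4*((n*n + n*M) - 4) = 4*((n² + M*n) - 4) = 4*(-4 + n² + M*n) = -16 + 4*n² + 4*M*n)
V(Y, b) = -16*Y (V(Y, b) = (-16 + 4*5² + 4*(-5)*5)*Y = (-16 + 4*25 - 100)*Y = (-16 + 100 - 100)*Y = -16*Y)
14 + (4*(-5))*V(-1, -3) = 14 + (4*(-5))*(-16*(-1)) = 14 - 20*16 = 14 - 320 = -306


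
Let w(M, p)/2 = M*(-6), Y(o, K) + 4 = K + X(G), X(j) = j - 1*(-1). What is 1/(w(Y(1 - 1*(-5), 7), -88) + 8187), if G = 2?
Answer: 1/8115 ≈ 0.00012323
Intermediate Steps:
X(j) = 1 + j (X(j) = j + 1 = 1 + j)
Y(o, K) = -1 + K (Y(o, K) = -4 + (K + (1 + 2)) = -4 + (K + 3) = -4 + (3 + K) = -1 + K)
w(M, p) = -12*M (w(M, p) = 2*(M*(-6)) = 2*(-6*M) = -12*M)
1/(w(Y(1 - 1*(-5), 7), -88) + 8187) = 1/(-12*(-1 + 7) + 8187) = 1/(-12*6 + 8187) = 1/(-72 + 8187) = 1/8115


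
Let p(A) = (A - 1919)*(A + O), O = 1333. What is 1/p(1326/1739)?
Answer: -3024121/7737132676595 ≈ -3.9086e-7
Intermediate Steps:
p(A) = (-1919 + A)*(1333 + A) (p(A) = (A - 1919)*(A + 1333) = (-1919 + A)*(1333 + A))
1/p(1326/1739) = 1/(-2558027 + (1326/1739)² - 777036/1739) = 1/(-2558027 + (1326*(1/1739))² - 777036/1739) = 1/(-2558027 + (1326/1739)² - 586*1326/1739) = 1/(-2558027 + 1758276/3024121 - 777036/1739) = 1/(-7737132676595/3024121) = -3024121/7737132676595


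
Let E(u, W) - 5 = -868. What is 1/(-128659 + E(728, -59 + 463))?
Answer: -1/129522 ≈ -7.7207e-6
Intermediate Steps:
E(u, W) = -863 (E(u, W) = 5 - 868 = -863)
1/(-128659 + E(728, -59 + 463)) = 1/(-128659 - 863) = 1/(-129522) = -1/129522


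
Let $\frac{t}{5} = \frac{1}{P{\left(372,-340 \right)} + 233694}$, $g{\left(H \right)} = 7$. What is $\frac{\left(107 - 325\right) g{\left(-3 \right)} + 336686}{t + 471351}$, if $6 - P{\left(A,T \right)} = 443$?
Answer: $\frac{19544604030}{27486480053} \approx 0.71106$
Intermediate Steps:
$P{\left(A,T \right)} = -437$ ($P{\left(A,T \right)} = 6 - 443 = -437$)
$t = \frac{5}{233257}$ ($t = \frac{5}{-437 + 233694} = \frac{5}{233257} \approx 2.1436 \cdot 10^{-5}$)
$\frac{\left(107 - 325\right) g{\left(-3 \right)} + 336686}{t + 471351} = \frac{\left(107 - 325\right) 7 + 336686}{\frac{5}{233257} + 471351} = \frac{\left(-218\right) 7 + 336686}{\frac{109945920212}{233257}} = \left(-1526 + 336686\right) \frac{233257}{109945920212} = 335160 \cdot \frac{233257}{109945920212} = \frac{19544604030}{27486480053}$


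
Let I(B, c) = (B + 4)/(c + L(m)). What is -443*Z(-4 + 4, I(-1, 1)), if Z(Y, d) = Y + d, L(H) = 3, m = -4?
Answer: -1329/4 ≈ -332.25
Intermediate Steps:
I(B, c) = (4 + B)/(3 + c) (I(B, c) = (B + 4)/(c + 3) = (4 + B)/(3 + c))
-443*Z(-4 + 4, I(-1, 1)) = -443*((-4 + 4) + (4 - 1)/(3 + 1)) = -443*(0 + 3/4) = -443*3/4 = -1329/4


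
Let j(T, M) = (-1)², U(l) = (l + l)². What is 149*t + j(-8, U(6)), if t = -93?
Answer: -13856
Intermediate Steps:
U(l) = 4*l² (U(l) = (2*l)² = 4*l²)
j(T, M) = 1
149*t + j(-8, U(6)) = 149*(-93) + 1 = -13857 + 1 = -13856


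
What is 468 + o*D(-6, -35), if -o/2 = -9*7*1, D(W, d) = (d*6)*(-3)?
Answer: 79848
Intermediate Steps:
D(W, d) = -18*d (D(W, d) = (6*d)*(-3) = -18*d)
o = 126 (o = -2*(-9*7) = -(-126) = -2*(-63) = 126)
468 + o*D(-6, -35) = 468 + 126*(-18*(-35)) = 468 + 126*630 = 468 + 79380 = 79848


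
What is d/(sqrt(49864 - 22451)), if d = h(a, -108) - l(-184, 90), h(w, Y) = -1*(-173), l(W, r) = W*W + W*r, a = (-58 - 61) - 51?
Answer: -17123*sqrt(27413)/27413 ≈ -103.42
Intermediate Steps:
a = -170 (a = -119 - 51 = -170)
l(W, r) = W**2 + W*r
h(w, Y) = 173
d = -17123 (d = 173 - (-184)*(-184 + 90) = 173 - (-184)*(-94) = 173 - 1*17296 = 173 - 17296 = -17123)
d/(sqrt(49864 - 22451)) = -17123/sqrt(49864 - 22451) = -17123*sqrt(27413)/27413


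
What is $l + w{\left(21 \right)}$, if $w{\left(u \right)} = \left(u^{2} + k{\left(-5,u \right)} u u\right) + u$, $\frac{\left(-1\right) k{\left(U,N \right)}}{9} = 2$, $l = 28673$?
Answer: $21197$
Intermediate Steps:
$k{\left(U,N \right)} = -18$ ($k{\left(U,N \right)} = \left(-9\right) 2 = -18$)
$w{\left(u \right)} = u - 17 u^{2}$ ($w{\left(u \right)} = \left(u^{2} + - 18 u u\right) + u = \left(u^{2} - 18 u^{2}\right) + u = - 17 u^{2} + u = u - 17 u^{2}$)
$l + w{\left(21 \right)} = 28673 + 21 \left(1 - 357\right) = 28673 + 21 \left(-356\right) = 28673 - 7476 = 21197$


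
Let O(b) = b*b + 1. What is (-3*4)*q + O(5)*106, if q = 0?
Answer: 2756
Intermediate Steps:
O(b) = 1 + b² (O(b) = b² + 1 = 1 + b²)
(-3*4)*q + O(5)*106 = -3*4*0 + (1 + 5²)*106 = -12*0 + (1 + 25)*106 = 0 + 26*106 = 0 + 2756 = 2756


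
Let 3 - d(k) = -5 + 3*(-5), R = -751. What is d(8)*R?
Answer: -17273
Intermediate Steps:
d(k) = 23 (d(k) = 3 - (-5 + 3*(-5)) = 3 - (-5 - 15) = 3 - 1*(-20) = 3 + 20 = 23)
d(8)*R = 23*(-751) = -17273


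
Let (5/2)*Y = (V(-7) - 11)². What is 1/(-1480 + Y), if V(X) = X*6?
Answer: -5/1782 ≈ -0.0028058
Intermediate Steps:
V(X) = 6*X
Y = 5618/5 (Y = 2*(6*(-7) - 11)²/5 = 2*(-42 - 11)²/5 = (⅖)*(-53)² = (⅖)*2809 = 5618/5 ≈ 1123.6)
1/(-1480 + Y) = 1/(-1480 + 5618/5) = 1/(-1782/5) = -5/1782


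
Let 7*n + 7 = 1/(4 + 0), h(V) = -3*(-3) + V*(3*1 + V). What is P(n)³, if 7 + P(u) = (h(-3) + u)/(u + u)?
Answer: -300763/216 ≈ -1392.4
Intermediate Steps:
h(V) = 9 + V*(3 + V)
n = -27/28 (n = -1 + 1/(7*(4 + 0)) = -1 + (⅐)/4 = -1 + (⅐)*(¼) = -1 + 1/28 = -27/28 ≈ -0.96429)
P(u) = -7 + (9 + u)/(2*u) (P(u) = -7 + ((9 + (-3)² + 3*(-3)) + u)/(u + u) = -7 + ((9 + 9 - 9) + u)/((2*u)) = -7 + (9 + u)*(1/(2*u)) = -7 + (9 + u)/(2*u))
P(n)³ = ((9 - 13*(-27/28))/(2*(-27/28)))³ = ((½)*(-28/27)*(9 + 351/28))³ = ((½)*(-28/27)*(603/28))³ = (-67/6)³ = -300763/216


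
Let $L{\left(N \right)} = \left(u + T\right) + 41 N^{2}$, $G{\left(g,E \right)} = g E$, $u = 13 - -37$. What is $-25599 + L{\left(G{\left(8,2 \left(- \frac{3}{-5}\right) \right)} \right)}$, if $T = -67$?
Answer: $- \frac{545936}{25} \approx -21837.0$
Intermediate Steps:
$u = 50$ ($u = 13 + 37 = 50$)
$G{\left(g,E \right)} = E g$
$L{\left(N \right)} = -17 + 41 N^{2}$ ($L{\left(N \right)} = \left(50 - 67\right) + 41 N^{2} = -17 + 41 N^{2}$)
$-25599 + L{\left(G{\left(8,2 \left(- \frac{3}{-5}\right) \right)} \right)} = -25599 - \left(17 - 41 \left(2 \left(- \frac{3}{-5}\right) 8\right)^{2}\right) = -25599 - \left(17 - 41 \left(2 \left(\left(-3\right) \left(- \frac{1}{5}\right)\right) 8\right)^{2}\right) = -25599 - \left(17 - 41 \left(2 \cdot \frac{3}{5} \cdot 8\right)^{2}\right) = -25599 - \left(17 - 41 \left(\frac{6}{5} \cdot 8\right)^{2}\right) = -25599 - \left(17 - 41 \left(\frac{48}{5}\right)^{2}\right) = -25599 + \left(-17 + 41 \cdot \frac{2304}{25}\right) = -25599 + \left(-17 + \frac{94464}{25}\right) = -25599 + \frac{94039}{25} = - \frac{545936}{25}$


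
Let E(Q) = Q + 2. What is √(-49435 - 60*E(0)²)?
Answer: 5*I*√1987 ≈ 222.88*I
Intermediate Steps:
E(Q) = 2 + Q
√(-49435 - 60*E(0)²) = √(-49435 - 60*(2 + 0)²) = √(-49435 - 60*2²) = √(-49435 - 60*4) = √(-49435 - 240) = √(-49675) = 5*I*√1987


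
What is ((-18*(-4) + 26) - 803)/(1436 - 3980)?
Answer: 235/848 ≈ 0.27712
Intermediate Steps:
((-18*(-4) + 26) - 803)/(1436 - 3980) = ((72 + 26) - 803)/(-2544) = (98 - 803)*(-1/2544) = -705*(-1/2544) = 235/848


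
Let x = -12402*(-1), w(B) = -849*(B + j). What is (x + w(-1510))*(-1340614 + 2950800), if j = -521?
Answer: 2796443840106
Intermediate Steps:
w(B) = 442329 - 849*B (w(B) = -849*(B - 521) = -849*(-521 + B) = 442329 - 849*B)
x = 12402 (x = -18*(-689) = 12402)
(x + w(-1510))*(-1340614 + 2950800) = (12402 + (442329 - 849*(-1510)))*(-1340614 + 2950800) = (12402 + (442329 + 1281990))*1610186 = (12402 + 1724319)*1610186 = 1736721*1610186 = 2796443840106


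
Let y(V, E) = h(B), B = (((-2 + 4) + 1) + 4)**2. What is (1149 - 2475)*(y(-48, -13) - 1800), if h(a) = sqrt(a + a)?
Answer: 2386800 - 9282*sqrt(2) ≈ 2.3737e+6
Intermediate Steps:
B = 49 (B = ((2 + 1) + 4)**2 = (3 + 4)**2 = 7**2 = 49)
h(a) = sqrt(2)*sqrt(a) (h(a) = sqrt(2*a) = sqrt(2)*sqrt(a))
y(V, E) = 7*sqrt(2) (y(V, E) = sqrt(2)*sqrt(49) = sqrt(2)*7 = 7*sqrt(2))
(1149 - 2475)*(y(-48, -13) - 1800) = (1149 - 2475)*(7*sqrt(2) - 1800) = -1326*(-1800 + 7*sqrt(2)) = 2386800 - 9282*sqrt(2)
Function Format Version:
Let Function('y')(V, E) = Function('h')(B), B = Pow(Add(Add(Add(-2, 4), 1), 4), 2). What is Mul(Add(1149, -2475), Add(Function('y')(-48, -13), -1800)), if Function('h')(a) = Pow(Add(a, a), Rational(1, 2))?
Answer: Add(2386800, Mul(-9282, Pow(2, Rational(1, 2)))) ≈ 2.3737e+6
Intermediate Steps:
B = 49 (B = Pow(Add(Add(2, 1), 4), 2) = Pow(Add(3, 4), 2) = Pow(7, 2) = 49)
Function('h')(a) = Mul(Pow(2, Rational(1, 2)), Pow(a, Rational(1, 2))) (Function('h')(a) = Pow(Mul(2, a), Rational(1, 2)) = Mul(Pow(2, Rational(1, 2)), Pow(a, Rational(1, 2))))
Function('y')(V, E) = Mul(7, Pow(2, Rational(1, 2))) (Function('y')(V, E) = Mul(Pow(2, Rational(1, 2)), Pow(49, Rational(1, 2))) = Mul(Pow(2, Rational(1, 2)), 7) = Mul(7, Pow(2, Rational(1, 2))))
Mul(Add(1149, -2475), Add(Function('y')(-48, -13), -1800)) = Mul(Add(1149, -2475), Add(Mul(7, Pow(2, Rational(1, 2))), -1800)) = Mul(-1326, Add(-1800, Mul(7, Pow(2, Rational(1, 2))))) = Add(2386800, Mul(-9282, Pow(2, Rational(1, 2))))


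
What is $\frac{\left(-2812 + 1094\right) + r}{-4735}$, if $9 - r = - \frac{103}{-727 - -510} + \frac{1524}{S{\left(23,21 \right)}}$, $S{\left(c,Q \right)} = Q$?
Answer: $\frac{386704}{1027495} \approx 0.37636$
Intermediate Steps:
$r = - \frac{13898}{217}$ ($r = 9 - \left(- \frac{103}{-727 - -510} + \frac{1524}{21}\right) = 9 - \left(- \frac{103}{-727 + 510} + 1524 \cdot \frac{1}{21}\right) = 9 - \left(- \frac{103}{-217} + \frac{508}{7}\right) = 9 - \left(\left(-103\right) \left(- \frac{1}{217}\right) + \frac{508}{7}\right) = 9 - \left(\frac{103}{217} + \frac{508}{7}\right) = 9 - \frac{15851}{217} = - \frac{13898}{217} \approx -64.046$)
$\frac{\left(-2812 + 1094\right) + r}{-4735} = \frac{\left(-2812 + 1094\right) - \frac{13898}{217}}{-4735} = \left(-1718 - \frac{13898}{217}\right) \left(- \frac{1}{4735}\right) = \left(- \frac{386704}{217}\right) \left(- \frac{1}{4735}\right) = \frac{386704}{1027495}$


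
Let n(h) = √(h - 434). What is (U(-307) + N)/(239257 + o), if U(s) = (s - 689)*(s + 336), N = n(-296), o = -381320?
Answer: 28884/142063 - I*√730/142063 ≈ 0.20332 - 0.00019019*I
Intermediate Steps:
n(h) = √(-434 + h)
N = I*√730 (N = √(-434 - 296) = √(-730) = I*√730 ≈ 27.019*I)
U(s) = (-689 + s)*(336 + s)
(U(-307) + N)/(239257 + o) = ((-231504 + (-307)² - 353*(-307)) + I*√730)/(239257 - 381320) = ((-231504 + 94249 + 108371) + I*√730)/(-142063) = (-28884 + I*√730)*(-1/142063) = 28884/142063 - I*√730/142063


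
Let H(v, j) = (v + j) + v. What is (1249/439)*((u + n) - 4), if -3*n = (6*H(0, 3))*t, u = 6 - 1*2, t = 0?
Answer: 0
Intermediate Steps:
H(v, j) = j + 2*v (H(v, j) = (j + v) + v = j + 2*v)
u = 4 (u = 6 - 2 = 4)
n = 0 (n = -6*(3 + 2*0)*0/3 = -6*(3 + 0)*0/3 = -6*3*0/3 = -6*0 = -1/3*0 = 0)
(1249/439)*((u + n) - 4) = (1249/439)*((4 + 0) - 4) = (1249*(1/439))*(4 - 4) = (1249/439)*0 = 0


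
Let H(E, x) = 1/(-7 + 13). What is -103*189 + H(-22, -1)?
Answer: -116801/6 ≈ -19467.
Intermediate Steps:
H(E, x) = 1/6
-103*189 + H(-22, -1) = -103*189 + 1/6 = -19467 + 1/6 = -116801/6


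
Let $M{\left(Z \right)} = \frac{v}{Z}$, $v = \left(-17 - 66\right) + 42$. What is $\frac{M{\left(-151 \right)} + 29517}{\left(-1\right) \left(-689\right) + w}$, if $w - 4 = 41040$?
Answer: $\frac{4457108}{6301683} \approx 0.70729$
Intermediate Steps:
$w = 41044$ ($w = 4 + 41040 = 41044$)
$v = -41$ ($v = -83 + 42 = -41$)
$M{\left(Z \right)} = - \frac{41}{Z}$
$\frac{M{\left(-151 \right)} + 29517}{\left(-1\right) \left(-689\right) + w} = \frac{- \frac{41}{-151} + 29517}{\left(-1\right) \left(-689\right) + 41044} = \frac{\left(-41\right) \left(- \frac{1}{151}\right) + 29517}{689 + 41044} = \frac{\frac{41}{151} + 29517}{41733} = \frac{4457108}{151} \cdot \frac{1}{41733} = \frac{4457108}{6301683}$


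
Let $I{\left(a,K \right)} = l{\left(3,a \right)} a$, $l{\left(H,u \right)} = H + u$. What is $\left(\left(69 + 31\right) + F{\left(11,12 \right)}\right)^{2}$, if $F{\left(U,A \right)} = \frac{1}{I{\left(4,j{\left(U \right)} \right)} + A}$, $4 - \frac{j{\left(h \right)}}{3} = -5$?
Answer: $\frac{16008001}{1600} \approx 10005.0$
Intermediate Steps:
$j{\left(h \right)} = 27$ ($j{\left(h \right)} = 12 - -15 = 12 + 15 = 27$)
$I{\left(a,K \right)} = a \left(3 + a\right)$ ($I{\left(a,K \right)} = \left(3 + a\right) a = a \left(3 + a\right)$)
$F{\left(U,A \right)} = \frac{1}{28 + A}$ ($F{\left(U,A \right)} = \frac{1}{4 \left(3 + 4\right) + A} = \frac{1}{4 \cdot 7 + A} = \frac{1}{28 + A}$)
$\left(\left(69 + 31\right) + F{\left(11,12 \right)}\right)^{2} = \left(\left(69 + 31\right) + \frac{1}{28 + 12}\right)^{2} = \left(100 + \frac{1}{40}\right)^{2} = \left(\frac{4001}{40}\right)^{2} = \frac{16008001}{1600}$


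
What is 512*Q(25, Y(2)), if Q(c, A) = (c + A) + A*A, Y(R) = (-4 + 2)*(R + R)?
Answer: 41472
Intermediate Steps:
Y(R) = -4*R
Q(c, A) = A + c + A**2 (Q(c, A) = (A + c) + A**2 = A + c + A**2)
512*Q(25, Y(2)) = 512*(-4*2 + 25 + (-4*2)**2) = 512*(-8 + 25 + (-8)**2) = 512*(-8 + 25 + 64) = 512*81 = 41472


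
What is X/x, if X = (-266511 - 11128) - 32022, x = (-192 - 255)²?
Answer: -309661/199809 ≈ -1.5498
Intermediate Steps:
x = 199809 (x = (-447)² = 199809)
X = -309661 (X = -277639 - 32022 = -309661)
X/x = -309661/199809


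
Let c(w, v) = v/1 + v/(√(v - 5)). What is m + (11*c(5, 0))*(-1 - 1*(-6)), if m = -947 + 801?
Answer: -146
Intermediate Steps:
m = -146
c(w, v) = v + v/√(-5 + v) (c(w, v) = v*1 + v/(√(-5 + v)) = v + v/√(-5 + v))
m + (11*c(5, 0))*(-1 - 1*(-6)) = -146 + (11*(0 + 0/√(-5 + 0)))*(-1 - 1*(-6)) = -146 + (11*(0 + 0/√(-5)))*(-1 + 6) = -146 + (11*(0 + 0*(-I*√5/5)))*5 = -146 + (11*(0 + 0))*5 = -146 + (11*0)*5 = -146 + 0*5 = -146 + 0 = -146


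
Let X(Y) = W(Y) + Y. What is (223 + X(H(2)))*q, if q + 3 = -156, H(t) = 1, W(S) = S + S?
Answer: -35934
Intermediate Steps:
W(S) = 2*S
X(Y) = 3*Y (X(Y) = 2*Y + Y = 3*Y)
q = -159 (q = -3 - 156 = -159)
(223 + X(H(2)))*q = (223 + 3*1)*(-159) = (223 + 3)*(-159) = 226*(-159) = -35934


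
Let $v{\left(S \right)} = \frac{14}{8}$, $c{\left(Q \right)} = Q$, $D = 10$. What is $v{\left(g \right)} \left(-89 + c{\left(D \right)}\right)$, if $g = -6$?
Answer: $- \frac{553}{4} \approx -138.25$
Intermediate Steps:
$v{\left(S \right)} = \frac{7}{4}$ ($v{\left(S \right)} = 14 \cdot \frac{1}{8} = \frac{7}{4}$)
$v{\left(g \right)} \left(-89 + c{\left(D \right)}\right) = \frac{7 \left(-89 + 10\right)}{4} = \frac{7}{4} \left(-79\right) = - \frac{553}{4}$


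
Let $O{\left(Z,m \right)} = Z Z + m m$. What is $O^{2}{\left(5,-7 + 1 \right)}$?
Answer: $3721$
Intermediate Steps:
$O{\left(Z,m \right)} = Z^{2} + m^{2}$
$O^{2}{\left(5,-7 + 1 \right)} = \left(5^{2} + \left(-7 + 1\right)^{2}\right)^{2} = \left(25 + \left(-6\right)^{2}\right)^{2} = \left(25 + 36\right)^{2} = 61^{2} = 3721$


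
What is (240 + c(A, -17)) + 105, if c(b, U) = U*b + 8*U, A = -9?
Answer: 362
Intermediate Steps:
c(b, U) = 8*U + U*b
(240 + c(A, -17)) + 105 = (240 - 17*(8 - 9)) + 105 = (240 - 17*(-1)) + 105 = (240 + 17) + 105 = 257 + 105 = 362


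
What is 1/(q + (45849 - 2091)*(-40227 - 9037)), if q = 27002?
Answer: -1/2155667110 ≈ -4.6389e-10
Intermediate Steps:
1/(q + (45849 - 2091)*(-40227 - 9037)) = 1/(27002 + (45849 - 2091)*(-40227 - 9037)) = 1/(27002 + 43758*(-49264)) = 1/(27002 - 2155694112) = 1/(-2155667110) = -1/2155667110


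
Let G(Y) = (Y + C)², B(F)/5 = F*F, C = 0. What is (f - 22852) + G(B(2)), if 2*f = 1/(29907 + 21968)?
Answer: -2329394999/103750 ≈ -22452.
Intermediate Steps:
f = 1/103750 (f = 1/(2*(29907 + 21968)) = (½)/51875 = (½)*(1/51875) = 1/103750 ≈ 9.6385e-6)
B(F) = 5*F² (B(F) = 5*(F*F) = 5*F²)
G(Y) = Y² (G(Y) = (Y + 0)² = Y²)
(f - 22852) + G(B(2)) = (1/103750 - 22852) + (5*2²)² = -2370894999/103750 + (5*4)² = -2370894999/103750 + 20² = -2370894999/103750 + 400 = -2329394999/103750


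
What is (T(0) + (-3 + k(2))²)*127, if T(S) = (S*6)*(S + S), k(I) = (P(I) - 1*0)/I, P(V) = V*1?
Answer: 508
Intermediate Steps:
P(V) = V
k(I) = 1 (k(I) = (I - 1*0)/I = (I + 0)/I = I/I = 1)
T(S) = 12*S² (T(S) = (6*S)*(2*S) = 12*S²)
(T(0) + (-3 + k(2))²)*127 = (12*0² + (-3 + 1)²)*127 = (12*0 + (-2)²)*127 = (0 + 4)*127 = 4*127 = 508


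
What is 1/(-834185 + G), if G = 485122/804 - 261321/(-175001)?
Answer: -70350402/58642696623767 ≈ -1.1996e-6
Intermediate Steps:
G = 42553468603/70350402 (G = 485122*(1/804) - 261321*(-1/175001) = 242561/402 + 261321/175001 = 42553468603/70350402 ≈ 604.88)
1/(-834185 + G) = 1/(-834185 + 42553468603/70350402) = 1/(-58642696623767/70350402) = -70350402/58642696623767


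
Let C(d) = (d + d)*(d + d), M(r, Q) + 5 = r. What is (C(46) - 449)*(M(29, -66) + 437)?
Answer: 3694915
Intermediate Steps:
M(r, Q) = -5 + r
C(d) = 4*d² (C(d) = (2*d)*(2*d) = 4*d²)
(C(46) - 449)*(M(29, -66) + 437) = (4*46² - 449)*((-5 + 29) + 437) = (4*2116 - 449)*(24 + 437) = (8464 - 449)*461 = 8015*461 = 3694915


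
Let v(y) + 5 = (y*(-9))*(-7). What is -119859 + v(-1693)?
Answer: -226523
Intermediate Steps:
v(y) = -5 + 63*y (v(y) = -5 + (y*(-9))*(-7) = -5 - 9*y*(-7) = -5 + 63*y)
-119859 + v(-1693) = -119859 + (-5 + 63*(-1693)) = -119859 + (-5 - 106659) = -119859 - 106664 = -226523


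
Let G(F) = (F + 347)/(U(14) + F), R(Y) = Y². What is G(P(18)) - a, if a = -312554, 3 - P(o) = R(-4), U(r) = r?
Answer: 312888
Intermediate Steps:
P(o) = -13 (P(o) = 3 - 1*(-4)² = 3 - 1*16 = 3 - 16 = -13)
G(F) = (347 + F)/(14 + F) (G(F) = (F + 347)/(14 + F) = (347 + F)/(14 + F))
G(P(18)) - a = (347 - 13)/(14 - 13) - 1*(-312554) = 334/1 + 312554 = 1*334 + 312554 = 334 + 312554 = 312888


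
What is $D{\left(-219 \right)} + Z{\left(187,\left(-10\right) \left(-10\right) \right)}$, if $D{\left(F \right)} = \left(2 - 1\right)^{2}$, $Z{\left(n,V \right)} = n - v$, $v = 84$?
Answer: $104$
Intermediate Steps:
$Z{\left(n,V \right)} = -84 + n$ ($Z{\left(n,V \right)} = n - 84 = -84 + n$)
$D{\left(F \right)} = 1$ ($D{\left(F \right)} = 1^{2} = 1$)
$D{\left(-219 \right)} + Z{\left(187,\left(-10\right) \left(-10\right) \right)} = 1 + \left(-84 + 187\right) = 1 + 103 = 104$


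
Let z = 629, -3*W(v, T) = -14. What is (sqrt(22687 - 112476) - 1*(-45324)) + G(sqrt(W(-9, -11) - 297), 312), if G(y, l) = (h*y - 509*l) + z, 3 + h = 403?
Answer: -112855 + I*sqrt(89789) + 400*I*sqrt(2631)/3 ≈ -1.1286e+5 + 7138.8*I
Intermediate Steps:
W(v, T) = 14/3 (W(v, T) = -1/3*(-14) = 14/3)
h = 400 (h = -3 + 403 = 400)
G(y, l) = 629 - 509*l + 400*y (G(y, l) = (400*y - 509*l) + 629 = (-509*l + 400*y) + 629 = 629 - 509*l + 400*y)
(sqrt(22687 - 112476) - 1*(-45324)) + G(sqrt(W(-9, -11) - 297), 312) = (sqrt(22687 - 112476) - 1*(-45324)) + (629 - 509*312 + 400*sqrt(14/3 - 297)) = (sqrt(-89789) + 45324) + (629 - 158808 + 400*sqrt(-877/3)) = (I*sqrt(89789) + 45324) + (629 - 158808 + 400*(I*sqrt(2631)/3)) = (45324 + I*sqrt(89789)) + (629 - 158808 + 400*I*sqrt(2631)/3) = (45324 + I*sqrt(89789)) + (-158179 + 400*I*sqrt(2631)/3) = -112855 + I*sqrt(89789) + 400*I*sqrt(2631)/3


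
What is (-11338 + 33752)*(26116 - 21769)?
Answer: 97433658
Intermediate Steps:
(-11338 + 33752)*(26116 - 21769) = 22414*4347 = 97433658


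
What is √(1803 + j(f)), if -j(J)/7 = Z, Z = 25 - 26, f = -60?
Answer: √1810 ≈ 42.544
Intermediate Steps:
Z = -1
j(J) = 7 (j(J) = -7*(-1) = 7)
√(1803 + j(f)) = √(1803 + 7) = √1810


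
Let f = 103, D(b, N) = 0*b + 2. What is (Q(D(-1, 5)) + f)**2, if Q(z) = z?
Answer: 11025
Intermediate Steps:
D(b, N) = 2 (D(b, N) = 0 + 2 = 2)
(Q(D(-1, 5)) + f)**2 = (2 + 103)**2 = 105**2 = 11025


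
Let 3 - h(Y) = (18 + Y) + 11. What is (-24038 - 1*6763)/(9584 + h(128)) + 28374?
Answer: 267536019/9430 ≈ 28371.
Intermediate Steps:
h(Y) = -26 - Y (h(Y) = 3 - ((18 + Y) + 11) = 3 - (29 + Y) = 3 + (-29 - Y) = -26 - Y)
(-24038 - 1*6763)/(9584 + h(128)) + 28374 = (-24038 - 1*6763)/(9584 + (-26 - 1*128)) + 28374 = (-24038 - 6763)/(9584 + (-26 - 128)) + 28374 = -30801/(9584 - 154) + 28374 = -30801/9430 + 28374 = 267536019/9430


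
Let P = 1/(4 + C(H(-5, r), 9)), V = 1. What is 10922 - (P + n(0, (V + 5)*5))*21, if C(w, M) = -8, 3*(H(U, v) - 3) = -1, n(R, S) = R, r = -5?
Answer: 43709/4 ≈ 10927.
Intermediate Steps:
H(U, v) = 8/3 (H(U, v) = 3 + (1/3)*(-1) = 3 - 1/3 = 8/3)
P = -1/4 (P = 1/(4 - 8) = 1/(-4) = -1/4 ≈ -0.25000)
10922 - (P + n(0, (V + 5)*5))*21 = 10922 - (-1/4 + 0)*21 = 10922 - (-1)*21/4 = 10922 - 1*(-21/4) = 10922 + 21/4 = 43709/4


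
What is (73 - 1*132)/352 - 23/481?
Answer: -36475/169312 ≈ -0.21543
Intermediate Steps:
(73 - 1*132)/352 - 23/481 = (73 - 132)*(1/352) - 23*1/481 = -59*1/352 - 23/481 = -59/352 - 23/481 = -36475/169312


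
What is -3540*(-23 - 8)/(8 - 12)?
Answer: -27435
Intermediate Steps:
-3540*(-23 - 8)/(8 - 12) = -(-109740)/(-4) = -(-109740)*(-1)/4 = -3540*31/4 = -27435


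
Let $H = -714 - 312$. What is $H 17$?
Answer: $-17442$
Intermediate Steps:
$H = -1026$ ($H = -714 - 312 = -1026$)
$H 17 = \left(-1026\right) 17 = -17442$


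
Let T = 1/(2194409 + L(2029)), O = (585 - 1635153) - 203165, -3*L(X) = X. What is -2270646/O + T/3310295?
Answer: 49467628078460596059/40036312376083059530 ≈ 1.2356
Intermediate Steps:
L(X) = -X/3
O = -1837733 (O = -1634568 - 203165 = -1837733)
T = 3/6581198 (T = 1/(2194409 - ⅓*2029) = 1/(2194409 - 2029/3) = 1/(6581198/3) = 3/6581198 ≈ 4.5584e-7)
-2270646/O + T/3310295 = -2270646/(-1837733) + (3/6581198)/3310295 = -2270646*(-1/1837733) + (3/6581198)*(1/3310295) = 2270646/1837733 + 3/21785706833410 = 49467628078460596059/40036312376083059530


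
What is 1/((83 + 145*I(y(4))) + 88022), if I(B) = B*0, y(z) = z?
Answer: 1/88105 ≈ 1.1350e-5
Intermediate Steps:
I(B) = 0
1/((83 + 145*I(y(4))) + 88022) = 1/((83 + 145*0) + 88022) = 1/((83 + 0) + 88022) = 1/(83 + 88022) = 1/88105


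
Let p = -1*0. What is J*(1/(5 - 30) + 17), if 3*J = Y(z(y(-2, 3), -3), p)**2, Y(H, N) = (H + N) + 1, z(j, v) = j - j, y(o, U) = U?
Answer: 424/75 ≈ 5.6533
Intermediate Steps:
p = 0
z(j, v) = 0
Y(H, N) = 1 + H + N
J = 1/3 (J = (1 + 0 + 0)**2/3 = (1/3)*1**2 = (1/3)*1 = 1/3 ≈ 0.33333)
J*(1/(5 - 30) + 17) = (1/(5 - 30) + 17)/3 = (1/(-25) + 17)/3 = (-1/25 + 17)/3 = (1/3)*(424/25) = 424/75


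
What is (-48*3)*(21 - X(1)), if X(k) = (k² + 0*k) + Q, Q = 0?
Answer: -2880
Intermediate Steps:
X(k) = k² (X(k) = (k² + 0*k) + 0 = (k² + 0) + 0 = k² + 0 = k²)
(-48*3)*(21 - X(1)) = (-48*3)*(21 - 1*1²) = (-4*36)*(21 - 1*1) = -144*(21 - 1) = -144*20 = -2880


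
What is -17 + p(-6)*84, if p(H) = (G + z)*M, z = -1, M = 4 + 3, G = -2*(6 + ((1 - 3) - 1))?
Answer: -4133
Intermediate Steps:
G = -6 (G = -2*(6 + (-2 - 1)) = -2*(6 - 3) = -2*3 = -6)
M = 7
p(H) = -49 (p(H) = (-6 - 1)*7 = -7*7 = -49)
-17 + p(-6)*84 = -17 - 49*84 = -17 - 4116 = -4133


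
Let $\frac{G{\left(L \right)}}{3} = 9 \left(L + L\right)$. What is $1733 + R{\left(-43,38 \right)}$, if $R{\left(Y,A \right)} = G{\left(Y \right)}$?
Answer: $-589$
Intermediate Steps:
$G{\left(L \right)} = 54 L$ ($G{\left(L \right)} = 3 \cdot 9 \left(L + L\right) = 3 \cdot 9 \cdot 2 L = 3 \cdot 18 L = 54 L$)
$R{\left(Y,A \right)} = 54 Y$
$1733 + R{\left(-43,38 \right)} = 1733 + 54 \left(-43\right) = 1733 - 2322 = -589$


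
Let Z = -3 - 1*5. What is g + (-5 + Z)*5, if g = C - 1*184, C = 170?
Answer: -79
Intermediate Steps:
g = -14 (g = 170 - 1*184 = 170 - 184 = -14)
Z = -8 (Z = -3 - 5 = -8)
g + (-5 + Z)*5 = -14 + (-5 - 8)*5 = -14 - 13*5 = -14 - 65 = -79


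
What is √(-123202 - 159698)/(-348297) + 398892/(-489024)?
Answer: -33241/40752 - 10*I*√2829/348297 ≈ -0.81569 - 0.0015271*I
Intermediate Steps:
√(-123202 - 159698)/(-348297) + 398892/(-489024) = √(-282900)*(-1/348297) + 398892*(-1/489024) = (10*I*√2829)*(-1/348297) - 33241/40752 = -10*I*√2829/348297 - 33241/40752 = -33241/40752 - 10*I*√2829/348297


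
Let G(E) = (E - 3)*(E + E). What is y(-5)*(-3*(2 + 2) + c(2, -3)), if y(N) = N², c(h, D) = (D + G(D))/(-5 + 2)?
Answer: -575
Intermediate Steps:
G(E) = 2*E*(-3 + E) (G(E) = (-3 + E)*(2*E) = 2*E*(-3 + E))
c(h, D) = -D/3 - 2*D*(-3 + D)/3 (c(h, D) = (D + 2*D*(-3 + D))/(-5 + 2) = (D + 2*D*(-3 + D))/(-3) = (D + 2*D*(-3 + D))*(-⅓) = -D/3 - 2*D*(-3 + D)/3)
y(-5)*(-3*(2 + 2) + c(2, -3)) = (-5)²*(-3*(2 + 2) + (⅓)*(-3)*(5 - 2*(-3))) = 25*(-3*4 + (⅓)*(-3)*(5 + 6)) = 25*(-12 + (⅓)*(-3)*11) = 25*(-12 - 11) = 25*(-23) = -575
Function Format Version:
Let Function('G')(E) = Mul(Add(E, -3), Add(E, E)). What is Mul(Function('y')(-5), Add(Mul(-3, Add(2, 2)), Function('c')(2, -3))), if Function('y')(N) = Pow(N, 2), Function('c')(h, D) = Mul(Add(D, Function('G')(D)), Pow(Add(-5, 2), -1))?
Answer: -575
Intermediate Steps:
Function('G')(E) = Mul(2, E, Add(-3, E)) (Function('G')(E) = Mul(Add(-3, E), Mul(2, E)) = Mul(2, E, Add(-3, E)))
Function('c')(h, D) = Add(Mul(Rational(-1, 3), D), Mul(Rational(-2, 3), D, Add(-3, D))) (Function('c')(h, D) = Mul(Add(D, Mul(2, D, Add(-3, D))), Pow(Add(-5, 2), -1)) = Mul(Add(D, Mul(2, D, Add(-3, D))), Pow(-3, -1)) = Mul(Add(D, Mul(2, D, Add(-3, D))), Rational(-1, 3)) = Add(Mul(Rational(-1, 3), D), Mul(Rational(-2, 3), D, Add(-3, D))))
Mul(Function('y')(-5), Add(Mul(-3, Add(2, 2)), Function('c')(2, -3))) = Mul(Pow(-5, 2), Add(Mul(-3, Add(2, 2)), Mul(Rational(1, 3), -3, Add(5, Mul(-2, -3))))) = Mul(25, Add(Mul(-3, 4), Mul(Rational(1, 3), -3, Add(5, 6)))) = Mul(25, Add(-12, Mul(Rational(1, 3), -3, 11))) = Mul(25, Add(-12, -11)) = Mul(25, -23) = -575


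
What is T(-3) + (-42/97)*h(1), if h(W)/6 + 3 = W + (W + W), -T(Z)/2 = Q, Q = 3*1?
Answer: -6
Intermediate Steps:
Q = 3
T(Z) = -6 (T(Z) = -2*3 = -6)
h(W) = -18 + 18*W (h(W) = -18 + 6*(W + (W + W)) = -18 + 6*(W + 2*W) = -18 + 6*(3*W) = -18 + 18*W)
T(-3) + (-42/97)*h(1) = -6 + (-42/97)*(-18 + 18*1) = -6 + (-42*1/97)*(-18 + 18) = -6 - 42/97*0 = -6 + 0 = -6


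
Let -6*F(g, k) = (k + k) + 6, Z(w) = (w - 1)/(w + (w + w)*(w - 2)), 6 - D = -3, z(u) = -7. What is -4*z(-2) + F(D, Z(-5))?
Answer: 1757/65 ≈ 27.031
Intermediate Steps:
D = 9 (D = 6 - 1*(-3) = 6 + 3 = 9)
Z(w) = (-1 + w)/(w + 2*w*(-2 + w)) (Z(w) = (-1 + w)/(w + (2*w)*(-2 + w)) = (-1 + w)/(w + 2*w*(-2 + w)))
F(g, k) = -1 - k/3 (F(g, k) = -((k + k) + 6)/6 = -(2*k + 6)/6 = -(6 + 2*k)/6 = -1 - k/3)
-4*z(-2) + F(D, Z(-5)) = -4*(-7) + (-1 - (-1 - 5)/(3*(-5)*(-3 + 2*(-5)))) = 28 + (-1 - (-1)*(-6)/(15*(-3 - 10))) = 28 + (-1 - (-1)*(-6)/(15*(-13))) = 28 + (-1 - (-1)*(-1)*(-6)/(15*13)) = 28 + (-1 - ⅓*(-6/65)) = 28 + (-1 + 2/65) = 28 - 63/65 = 1757/65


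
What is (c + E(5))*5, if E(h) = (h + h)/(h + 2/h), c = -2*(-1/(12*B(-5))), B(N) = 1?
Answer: 545/54 ≈ 10.093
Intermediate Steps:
c = ⅙ (c = -2/((-12*1)) = -2/(-12) = -2*(-1/12) = ⅙ ≈ 0.16667)
E(h) = 2*h/(h + 2/h) (E(h) = (2*h)/(h + 2/h) = 2*h/(h + 2/h))
(c + E(5))*5 = (⅙ + 2*5²/(2 + 5²))*5 = (⅙ + 2*25/(2 + 25))*5 = (⅙ + 2*25/27)*5 = (⅙ + 2*25*(1/27))*5 = (⅙ + 50/27)*5 = (109/54)*5 = 545/54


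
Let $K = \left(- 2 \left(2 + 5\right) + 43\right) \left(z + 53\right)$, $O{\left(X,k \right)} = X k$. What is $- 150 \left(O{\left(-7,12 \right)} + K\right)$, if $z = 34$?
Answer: $-365850$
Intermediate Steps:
$K = 2523$ ($K = \left(- 2 \left(2 + 5\right) + 43\right) \left(34 + 53\right) = \left(\left(-2\right) 7 + 43\right) 87 = \left(-14 + 43\right) 87 = 29 \cdot 87 = 2523$)
$- 150 \left(O{\left(-7,12 \right)} + K\right) = - 150 \left(\left(-7\right) 12 + 2523\right) = - 150 \left(-84 + 2523\right) = \left(-150\right) 2439 = -365850$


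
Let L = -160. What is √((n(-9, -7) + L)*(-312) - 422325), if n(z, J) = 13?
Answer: 3*I*√41829 ≈ 613.56*I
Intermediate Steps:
√((n(-9, -7) + L)*(-312) - 422325) = √((13 - 160)*(-312) - 422325) = √(-147*(-312) - 422325) = √(45864 - 422325) = √(-376461) = 3*I*√41829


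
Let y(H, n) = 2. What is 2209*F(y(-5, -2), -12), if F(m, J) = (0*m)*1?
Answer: 0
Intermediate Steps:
F(m, J) = 0 (F(m, J) = 0*1 = 0)
2209*F(y(-5, -2), -12) = 2209*0 = 0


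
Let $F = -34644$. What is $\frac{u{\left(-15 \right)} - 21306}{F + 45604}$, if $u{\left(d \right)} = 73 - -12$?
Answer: $- \frac{21221}{10960} \approx -1.9362$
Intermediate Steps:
$u{\left(d \right)} = 85$ ($u{\left(d \right)} = 73 + 12 = 85$)
$\frac{u{\left(-15 \right)} - 21306}{F + 45604} = \frac{85 - 21306}{-34644 + 45604} = \frac{85 - 21306}{10960} = \left(-21221\right) \frac{1}{10960} = - \frac{21221}{10960}$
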